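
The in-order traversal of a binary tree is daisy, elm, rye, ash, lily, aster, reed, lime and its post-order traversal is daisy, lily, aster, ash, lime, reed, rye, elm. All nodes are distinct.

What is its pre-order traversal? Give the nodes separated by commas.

elm, daisy, rye, reed, ash, aster, lily, lime

The last element of post-order is the root; it splits in-order into left and right subtrees.
Root elm: left subtree has 1 node {daisy}, right has 6 {rye, ash, lily, aster, reed, lime}.
  Root rye: left subtree has 0 nodes { }, right has 5 {ash, lily, aster, reed, lime}.
    Root reed: left subtree has 3 nodes {ash, lily, aster}, right has 1 {lime}.
      Root ash: left subtree has 0 nodes { }, right has 2 {lily, aster}.
        Root aster: left subtree has 1 node {lily}, right has 0 { }.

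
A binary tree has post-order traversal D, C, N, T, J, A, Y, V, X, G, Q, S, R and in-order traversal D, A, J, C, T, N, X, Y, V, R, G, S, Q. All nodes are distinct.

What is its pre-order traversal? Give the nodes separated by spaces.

The last element of post-order is the root; it splits in-order into left and right subtrees.
Root R: left subtree has 9 nodes {D, A, J, C, T, N, X, Y, V}, right has 3 {G, S, Q}.
  Root X: left subtree has 6 nodes {D, A, J, C, T, N}, right has 2 {Y, V}.
    Root A: left subtree has 1 node {D}, right has 4 {J, C, T, N}.
      Root J: left subtree has 0 nodes { }, right has 3 {C, T, N}.
        Root T: left subtree has 1 node {C}, right has 1 {N}.
    Root V: left subtree has 1 node {Y}, right has 0 { }.
  Root S: left subtree has 1 node {G}, right has 1 {Q}.

R X A D J T C N V Y S G Q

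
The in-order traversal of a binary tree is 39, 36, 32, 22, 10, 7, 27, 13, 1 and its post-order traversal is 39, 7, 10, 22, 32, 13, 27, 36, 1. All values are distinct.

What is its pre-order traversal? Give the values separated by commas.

The last element of post-order is the root; it splits in-order into left and right subtrees.
Root 1: left subtree has 8 nodes {39, 36, 32, 22, 10, 7, 27, 13}, right has 0 { }.
  Root 36: left subtree has 1 node {39}, right has 6 {32, 22, 10, 7, 27, 13}.
    Root 27: left subtree has 4 nodes {32, 22, 10, 7}, right has 1 {13}.
      Root 32: left subtree has 0 nodes { }, right has 3 {22, 10, 7}.
        Root 22: left subtree has 0 nodes { }, right has 2 {10, 7}.
          Root 10: left subtree has 0 nodes { }, right has 1 {7}.

1, 36, 39, 27, 32, 22, 10, 7, 13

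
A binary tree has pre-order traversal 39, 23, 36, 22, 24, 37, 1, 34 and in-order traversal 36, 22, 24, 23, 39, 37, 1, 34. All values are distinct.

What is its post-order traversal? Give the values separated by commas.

The first element of pre-order is the root; it splits in-order into left and right subtrees.
Root 39: left subtree has 4 nodes {36, 22, 24, 23}, right has 3 {37, 1, 34}.
  Root 23: left subtree has 3 nodes {36, 22, 24}, right has 0 { }.
    Root 36: left subtree has 0 nodes { }, right has 2 {22, 24}.
      Root 22: left subtree has 0 nodes { }, right has 1 {24}.
  Root 37: left subtree has 0 nodes { }, right has 2 {1, 34}.
    Root 1: left subtree has 0 nodes { }, right has 1 {34}.

24, 22, 36, 23, 34, 1, 37, 39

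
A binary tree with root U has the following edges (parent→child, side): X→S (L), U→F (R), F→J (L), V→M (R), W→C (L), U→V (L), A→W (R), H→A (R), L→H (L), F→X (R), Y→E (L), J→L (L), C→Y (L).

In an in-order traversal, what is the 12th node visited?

In-order visits the left subtree, then the node, then the right subtree.
At U: go left to V.
  At V: no left child.
  Visit V.
  At V: go right to M.
    M is a leaf — visit M.
Visit U.
At U: go right to F.
  At F: go left to J.
    At J: go left to L.
      At L: go left to H.
        At H: no left child.
        Visit H.
        At H: go right to A.
          At A: no left child.
          Visit A.
          At A: go right to W.
            At W: go left to C.
              At C: go left to Y.
                At Y: go left to E.
                  E is a leaf — visit E.
                Visit Y.
                At Y: no right child.
              Visit C.
              At C: no right child.
            Visit W.
            At W: no right child.
      Visit L.
      At L: no right child.
    Visit J.
    At J: no right child.
  Visit F.
  At F: go right to X.
    At X: go left to S.
      S is a leaf — visit S.
    Visit X.
    At X: no right child.
Full in-order sequence: V, M, U, H, A, E, Y, C, W, L, J, F, S, X.

F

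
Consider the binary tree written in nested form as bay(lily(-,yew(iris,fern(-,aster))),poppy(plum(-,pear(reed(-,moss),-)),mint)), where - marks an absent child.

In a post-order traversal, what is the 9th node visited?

plum

Post-order visits the left subtree, then the right subtree, then the node.
At bay: go left to lily.
  At lily: no left child.
  At lily: go right to yew.
    At yew: go left to iris.
      iris is a leaf — visit iris.
    At yew: go right to fern.
      At fern: no left child.
      At fern: go right to aster.
        aster is a leaf — visit aster.
      Visit fern.
    Visit yew.
  Visit lily.
At bay: go right to poppy.
  At poppy: go left to plum.
    At plum: no left child.
    At plum: go right to pear.
      At pear: go left to reed.
        At reed: no left child.
        At reed: go right to moss.
          moss is a leaf — visit moss.
        Visit reed.
      At pear: no right child.
      Visit pear.
    Visit plum.
  At poppy: go right to mint.
    mint is a leaf — visit mint.
  Visit poppy.
Visit bay.
Full post-order sequence: iris, aster, fern, yew, lily, moss, reed, pear, plum, mint, poppy, bay.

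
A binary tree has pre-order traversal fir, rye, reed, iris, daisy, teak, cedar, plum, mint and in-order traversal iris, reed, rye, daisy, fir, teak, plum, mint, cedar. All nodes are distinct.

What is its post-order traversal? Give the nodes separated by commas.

iris, reed, daisy, rye, mint, plum, cedar, teak, fir

The first element of pre-order is the root; it splits in-order into left and right subtrees.
Root fir: left subtree has 4 nodes {iris, reed, rye, daisy}, right has 4 {teak, plum, mint, cedar}.
  Root rye: left subtree has 2 nodes {iris, reed}, right has 1 {daisy}.
    Root reed: left subtree has 1 node {iris}, right has 0 { }.
  Root teak: left subtree has 0 nodes { }, right has 3 {plum, mint, cedar}.
    Root cedar: left subtree has 2 nodes {plum, mint}, right has 0 { }.
      Root plum: left subtree has 0 nodes { }, right has 1 {mint}.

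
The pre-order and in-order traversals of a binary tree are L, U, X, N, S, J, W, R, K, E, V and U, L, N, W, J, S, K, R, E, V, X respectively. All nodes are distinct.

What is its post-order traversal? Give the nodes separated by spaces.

The first element of pre-order is the root; it splits in-order into left and right subtrees.
Root L: left subtree has 1 node {U}, right has 9 {N, W, J, S, K, R, E, V, X}.
  Root X: left subtree has 8 nodes {N, W, J, S, K, R, E, V}, right has 0 { }.
    Root N: left subtree has 0 nodes { }, right has 7 {W, J, S, K, R, E, V}.
      Root S: left subtree has 2 nodes {W, J}, right has 4 {K, R, E, V}.
        Root J: left subtree has 1 node {W}, right has 0 { }.
        Root R: left subtree has 1 node {K}, right has 2 {E, V}.
          Root E: left subtree has 0 nodes { }, right has 1 {V}.

U W J K V E R S N X L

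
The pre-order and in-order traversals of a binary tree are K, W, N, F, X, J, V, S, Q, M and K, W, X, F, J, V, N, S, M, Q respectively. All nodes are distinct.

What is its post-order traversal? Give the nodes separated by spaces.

The first element of pre-order is the root; it splits in-order into left and right subtrees.
Root K: left subtree has 0 nodes { }, right has 9 {W, X, F, J, V, N, S, M, Q}.
  Root W: left subtree has 0 nodes { }, right has 8 {X, F, J, V, N, S, M, Q}.
    Root N: left subtree has 4 nodes {X, F, J, V}, right has 3 {S, M, Q}.
      Root F: left subtree has 1 node {X}, right has 2 {J, V}.
        Root J: left subtree has 0 nodes { }, right has 1 {V}.
      Root S: left subtree has 0 nodes { }, right has 2 {M, Q}.
        Root Q: left subtree has 1 node {M}, right has 0 { }.

X V J F M Q S N W K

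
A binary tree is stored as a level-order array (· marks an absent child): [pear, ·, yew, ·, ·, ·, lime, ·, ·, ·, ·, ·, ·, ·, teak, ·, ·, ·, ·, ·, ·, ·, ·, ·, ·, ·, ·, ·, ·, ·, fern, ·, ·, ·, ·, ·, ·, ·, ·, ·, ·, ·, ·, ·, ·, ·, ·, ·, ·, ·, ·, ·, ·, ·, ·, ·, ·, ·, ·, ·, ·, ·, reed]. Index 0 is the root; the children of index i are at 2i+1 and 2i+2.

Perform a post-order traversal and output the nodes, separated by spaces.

reed fern teak lime yew pear

Post-order visits the left subtree, then the right subtree, then the node.
At pear: no left child.
At pear: go right to yew.
  At yew: no left child.
  At yew: go right to lime.
    At lime: no left child.
    At lime: go right to teak.
      At teak: no left child.
      At teak: go right to fern.
        At fern: no left child.
        At fern: go right to reed.
          reed is a leaf — visit reed.
        Visit fern.
      Visit teak.
    Visit lime.
  Visit yew.
Visit pear.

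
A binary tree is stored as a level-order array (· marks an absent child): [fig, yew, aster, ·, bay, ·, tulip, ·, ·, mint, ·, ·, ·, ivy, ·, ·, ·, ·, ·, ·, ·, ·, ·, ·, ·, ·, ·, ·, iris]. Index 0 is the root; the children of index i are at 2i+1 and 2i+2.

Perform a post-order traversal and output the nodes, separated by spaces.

Post-order visits the left subtree, then the right subtree, then the node.
At fig: go left to yew.
  At yew: no left child.
  At yew: go right to bay.
    At bay: go left to mint.
      mint is a leaf — visit mint.
    At bay: no right child.
    Visit bay.
  Visit yew.
At fig: go right to aster.
  At aster: no left child.
  At aster: go right to tulip.
    At tulip: go left to ivy.
      At ivy: no left child.
      At ivy: go right to iris.
        iris is a leaf — visit iris.
      Visit ivy.
    At tulip: no right child.
    Visit tulip.
  Visit aster.
Visit fig.

mint bay yew iris ivy tulip aster fig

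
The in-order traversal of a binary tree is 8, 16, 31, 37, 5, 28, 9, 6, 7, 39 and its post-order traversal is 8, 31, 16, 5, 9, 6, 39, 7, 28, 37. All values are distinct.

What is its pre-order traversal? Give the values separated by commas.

37, 16, 8, 31, 28, 5, 7, 6, 9, 39

The last element of post-order is the root; it splits in-order into left and right subtrees.
Root 37: left subtree has 3 nodes {8, 16, 31}, right has 6 {5, 28, 9, 6, 7, 39}.
  Root 16: left subtree has 1 node {8}, right has 1 {31}.
  Root 28: left subtree has 1 node {5}, right has 4 {9, 6, 7, 39}.
    Root 7: left subtree has 2 nodes {9, 6}, right has 1 {39}.
      Root 6: left subtree has 1 node {9}, right has 0 { }.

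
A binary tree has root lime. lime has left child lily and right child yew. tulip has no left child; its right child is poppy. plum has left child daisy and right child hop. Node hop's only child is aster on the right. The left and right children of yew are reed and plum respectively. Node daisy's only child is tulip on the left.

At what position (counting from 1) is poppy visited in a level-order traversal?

10

Level-order visits nodes level by level from the root, left to right within each level.
Level 0: lime
Level 1: lily, yew
Level 2: reed, plum
Level 3: daisy, hop
Level 4: tulip, aster
Level 5: poppy
Full level-order sequence: lime, lily, yew, reed, plum, daisy, hop, tulip, aster, poppy.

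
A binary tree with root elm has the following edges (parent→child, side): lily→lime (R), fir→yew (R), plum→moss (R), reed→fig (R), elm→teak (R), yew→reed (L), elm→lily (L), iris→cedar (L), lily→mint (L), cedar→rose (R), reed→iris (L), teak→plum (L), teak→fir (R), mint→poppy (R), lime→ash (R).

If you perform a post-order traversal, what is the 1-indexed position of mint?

Post-order visits the left subtree, then the right subtree, then the node.
At elm: go left to lily.
  At lily: go left to mint.
    At mint: no left child.
    At mint: go right to poppy.
      poppy is a leaf — visit poppy.
    Visit mint.
  At lily: go right to lime.
    At lime: no left child.
    At lime: go right to ash.
      ash is a leaf — visit ash.
    Visit lime.
  Visit lily.
At elm: go right to teak.
  At teak: go left to plum.
    At plum: no left child.
    At plum: go right to moss.
      moss is a leaf — visit moss.
    Visit plum.
  At teak: go right to fir.
    At fir: no left child.
    At fir: go right to yew.
      At yew: go left to reed.
        At reed: go left to iris.
          At iris: go left to cedar.
            At cedar: no left child.
            At cedar: go right to rose.
              rose is a leaf — visit rose.
            Visit cedar.
          At iris: no right child.
          Visit iris.
        At reed: go right to fig.
          fig is a leaf — visit fig.
        Visit reed.
      At yew: no right child.
      Visit yew.
    Visit fir.
  Visit teak.
Visit elm.
Full post-order sequence: poppy, mint, ash, lime, lily, moss, plum, rose, cedar, iris, fig, reed, yew, fir, teak, elm.

2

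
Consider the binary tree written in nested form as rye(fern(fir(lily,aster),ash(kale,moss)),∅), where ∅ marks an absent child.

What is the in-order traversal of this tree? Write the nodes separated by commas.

In-order visits the left subtree, then the node, then the right subtree.
At rye: go left to fern.
  At fern: go left to fir.
    At fir: go left to lily.
      lily is a leaf — visit lily.
    Visit fir.
    At fir: go right to aster.
      aster is a leaf — visit aster.
  Visit fern.
  At fern: go right to ash.
    At ash: go left to kale.
      kale is a leaf — visit kale.
    Visit ash.
    At ash: go right to moss.
      moss is a leaf — visit moss.
Visit rye.
At rye: no right child.

lily, fir, aster, fern, kale, ash, moss, rye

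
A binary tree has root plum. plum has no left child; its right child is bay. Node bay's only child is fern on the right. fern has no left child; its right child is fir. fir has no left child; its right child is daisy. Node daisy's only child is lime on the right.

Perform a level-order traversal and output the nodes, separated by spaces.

Level-order visits nodes level by level from the root, left to right within each level.
Level 0: plum
Level 1: bay
Level 2: fern
Level 3: fir
Level 4: daisy
Level 5: lime

plum bay fern fir daisy lime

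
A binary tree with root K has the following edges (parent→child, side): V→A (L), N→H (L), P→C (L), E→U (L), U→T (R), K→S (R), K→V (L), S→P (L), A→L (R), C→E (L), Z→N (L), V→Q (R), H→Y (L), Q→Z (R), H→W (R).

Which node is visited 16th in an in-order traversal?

In-order visits the left subtree, then the node, then the right subtree.
At K: go left to V.
  At V: go left to A.
    At A: no left child.
    Visit A.
    At A: go right to L.
      L is a leaf — visit L.
  Visit V.
  At V: go right to Q.
    At Q: no left child.
    Visit Q.
    At Q: go right to Z.
      At Z: go left to N.
        At N: go left to H.
          At H: go left to Y.
            Y is a leaf — visit Y.
          Visit H.
          At H: go right to W.
            W is a leaf — visit W.
        Visit N.
        At N: no right child.
      Visit Z.
      At Z: no right child.
Visit K.
At K: go right to S.
  At S: go left to P.
    At P: go left to C.
      At C: go left to E.
        At E: go left to U.
          At U: no left child.
          Visit U.
          At U: go right to T.
            T is a leaf — visit T.
        Visit E.
        At E: no right child.
      Visit C.
      At C: no right child.
    Visit P.
    At P: no right child.
  Visit S.
  At S: no right child.
Full in-order sequence: A, L, V, Q, Y, H, W, N, Z, K, U, T, E, C, P, S.

S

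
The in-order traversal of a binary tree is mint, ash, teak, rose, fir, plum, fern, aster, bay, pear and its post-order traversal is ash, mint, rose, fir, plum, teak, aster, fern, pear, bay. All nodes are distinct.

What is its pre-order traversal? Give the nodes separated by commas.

The last element of post-order is the root; it splits in-order into left and right subtrees.
Root bay: left subtree has 8 nodes {mint, ash, teak, rose, fir, plum, fern, aster}, right has 1 {pear}.
  Root fern: left subtree has 6 nodes {mint, ash, teak, rose, fir, plum}, right has 1 {aster}.
    Root teak: left subtree has 2 nodes {mint, ash}, right has 3 {rose, fir, plum}.
      Root mint: left subtree has 0 nodes { }, right has 1 {ash}.
      Root plum: left subtree has 2 nodes {rose, fir}, right has 0 { }.
        Root fir: left subtree has 1 node {rose}, right has 0 { }.

bay, fern, teak, mint, ash, plum, fir, rose, aster, pear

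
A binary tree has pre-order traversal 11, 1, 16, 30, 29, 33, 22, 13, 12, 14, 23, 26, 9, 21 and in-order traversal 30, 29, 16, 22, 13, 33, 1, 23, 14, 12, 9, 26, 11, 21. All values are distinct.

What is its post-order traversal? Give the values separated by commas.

The first element of pre-order is the root; it splits in-order into left and right subtrees.
Root 11: left subtree has 12 nodes {30, 29, 16, 22, 13, 33, 1, 23, 14, 12, 9, 26}, right has 1 {21}.
  Root 1: left subtree has 6 nodes {30, 29, 16, 22, 13, 33}, right has 5 {23, 14, 12, 9, 26}.
    Root 16: left subtree has 2 nodes {30, 29}, right has 3 {22, 13, 33}.
      Root 30: left subtree has 0 nodes { }, right has 1 {29}.
      Root 33: left subtree has 2 nodes {22, 13}, right has 0 { }.
        Root 22: left subtree has 0 nodes { }, right has 1 {13}.
    Root 12: left subtree has 2 nodes {23, 14}, right has 2 {9, 26}.
      Root 14: left subtree has 1 node {23}, right has 0 { }.
      Root 26: left subtree has 1 node {9}, right has 0 { }.

29, 30, 13, 22, 33, 16, 23, 14, 9, 26, 12, 1, 21, 11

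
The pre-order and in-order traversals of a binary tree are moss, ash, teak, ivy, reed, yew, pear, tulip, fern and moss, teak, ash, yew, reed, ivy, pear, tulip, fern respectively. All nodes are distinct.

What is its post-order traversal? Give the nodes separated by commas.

teak, yew, reed, fern, tulip, pear, ivy, ash, moss

The first element of pre-order is the root; it splits in-order into left and right subtrees.
Root moss: left subtree has 0 nodes { }, right has 8 {teak, ash, yew, reed, ivy, pear, tulip, fern}.
  Root ash: left subtree has 1 node {teak}, right has 6 {yew, reed, ivy, pear, tulip, fern}.
    Root ivy: left subtree has 2 nodes {yew, reed}, right has 3 {pear, tulip, fern}.
      Root reed: left subtree has 1 node {yew}, right has 0 { }.
      Root pear: left subtree has 0 nodes { }, right has 2 {tulip, fern}.
        Root tulip: left subtree has 0 nodes { }, right has 1 {fern}.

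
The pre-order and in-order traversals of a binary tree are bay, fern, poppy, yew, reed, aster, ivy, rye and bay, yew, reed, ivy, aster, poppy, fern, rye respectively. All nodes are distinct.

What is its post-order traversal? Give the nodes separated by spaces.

The first element of pre-order is the root; it splits in-order into left and right subtrees.
Root bay: left subtree has 0 nodes { }, right has 7 {yew, reed, ivy, aster, poppy, fern, rye}.
  Root fern: left subtree has 5 nodes {yew, reed, ivy, aster, poppy}, right has 1 {rye}.
    Root poppy: left subtree has 4 nodes {yew, reed, ivy, aster}, right has 0 { }.
      Root yew: left subtree has 0 nodes { }, right has 3 {reed, ivy, aster}.
        Root reed: left subtree has 0 nodes { }, right has 2 {ivy, aster}.
          Root aster: left subtree has 1 node {ivy}, right has 0 { }.

ivy aster reed yew poppy rye fern bay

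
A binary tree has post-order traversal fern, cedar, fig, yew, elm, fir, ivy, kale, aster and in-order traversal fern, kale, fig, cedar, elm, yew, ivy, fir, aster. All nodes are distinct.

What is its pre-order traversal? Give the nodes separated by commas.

aster, kale, fern, ivy, elm, fig, cedar, yew, fir

The last element of post-order is the root; it splits in-order into left and right subtrees.
Root aster: left subtree has 8 nodes {fern, kale, fig, cedar, elm, yew, ivy, fir}, right has 0 { }.
  Root kale: left subtree has 1 node {fern}, right has 6 {fig, cedar, elm, yew, ivy, fir}.
    Root ivy: left subtree has 4 nodes {fig, cedar, elm, yew}, right has 1 {fir}.
      Root elm: left subtree has 2 nodes {fig, cedar}, right has 1 {yew}.
        Root fig: left subtree has 0 nodes { }, right has 1 {cedar}.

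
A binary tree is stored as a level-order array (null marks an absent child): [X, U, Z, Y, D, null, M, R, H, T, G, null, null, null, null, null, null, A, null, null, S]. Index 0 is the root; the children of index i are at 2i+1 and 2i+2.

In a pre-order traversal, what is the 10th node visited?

Pre-order visits the node, then its left subtree, then its right subtree.
Visit X.
At X: go left to U.
  Visit U.
  At U: go left to Y.
    Visit Y.
    At Y: go left to R.
      R is a leaf — visit R.
    At Y: go right to H.
      Visit H.
      At H: go left to A.
        A is a leaf — visit A.
      At H: no right child.
  At U: go right to D.
    Visit D.
    At D: go left to T.
      Visit T.
      At T: no left child.
      At T: go right to S.
        S is a leaf — visit S.
    At D: go right to G.
      G is a leaf — visit G.
At X: go right to Z.
  Visit Z.
  At Z: no left child.
  At Z: go right to M.
    M is a leaf — visit M.
Full pre-order sequence: X, U, Y, R, H, A, D, T, S, G, Z, M.

G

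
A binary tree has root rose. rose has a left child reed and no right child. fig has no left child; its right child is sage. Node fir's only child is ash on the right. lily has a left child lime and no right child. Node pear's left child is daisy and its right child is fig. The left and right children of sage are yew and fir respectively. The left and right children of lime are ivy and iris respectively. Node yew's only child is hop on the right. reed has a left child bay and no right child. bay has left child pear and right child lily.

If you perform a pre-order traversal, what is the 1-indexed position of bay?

3

Pre-order visits the node, then its left subtree, then its right subtree.
Visit rose.
At rose: go left to reed.
  Visit reed.
  At reed: go left to bay.
    Visit bay.
    At bay: go left to pear.
      Visit pear.
      At pear: go left to daisy.
        daisy is a leaf — visit daisy.
      At pear: go right to fig.
        Visit fig.
        At fig: no left child.
        At fig: go right to sage.
          Visit sage.
          At sage: go left to yew.
            Visit yew.
            At yew: no left child.
            At yew: go right to hop.
              hop is a leaf — visit hop.
          At sage: go right to fir.
            Visit fir.
            At fir: no left child.
            At fir: go right to ash.
              ash is a leaf — visit ash.
    At bay: go right to lily.
      Visit lily.
      At lily: go left to lime.
        Visit lime.
        At lime: go left to ivy.
          ivy is a leaf — visit ivy.
        At lime: go right to iris.
          iris is a leaf — visit iris.
      At lily: no right child.
  At reed: no right child.
At rose: no right child.
Full pre-order sequence: rose, reed, bay, pear, daisy, fig, sage, yew, hop, fir, ash, lily, lime, ivy, iris.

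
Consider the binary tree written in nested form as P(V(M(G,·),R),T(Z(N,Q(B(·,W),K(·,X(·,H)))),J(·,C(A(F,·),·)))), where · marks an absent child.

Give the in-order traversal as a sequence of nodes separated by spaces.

In-order visits the left subtree, then the node, then the right subtree.
At P: go left to V.
  At V: go left to M.
    At M: go left to G.
      G is a leaf — visit G.
    Visit M.
    At M: no right child.
  Visit V.
  At V: go right to R.
    R is a leaf — visit R.
Visit P.
At P: go right to T.
  At T: go left to Z.
    At Z: go left to N.
      N is a leaf — visit N.
    Visit Z.
    At Z: go right to Q.
      At Q: go left to B.
        At B: no left child.
        Visit B.
        At B: go right to W.
          W is a leaf — visit W.
      Visit Q.
      At Q: go right to K.
        At K: no left child.
        Visit K.
        At K: go right to X.
          At X: no left child.
          Visit X.
          At X: go right to H.
            H is a leaf — visit H.
  Visit T.
  At T: go right to J.
    At J: no left child.
    Visit J.
    At J: go right to C.
      At C: go left to A.
        At A: go left to F.
          F is a leaf — visit F.
        Visit A.
        At A: no right child.
      Visit C.
      At C: no right child.

G M V R P N Z B W Q K X H T J F A C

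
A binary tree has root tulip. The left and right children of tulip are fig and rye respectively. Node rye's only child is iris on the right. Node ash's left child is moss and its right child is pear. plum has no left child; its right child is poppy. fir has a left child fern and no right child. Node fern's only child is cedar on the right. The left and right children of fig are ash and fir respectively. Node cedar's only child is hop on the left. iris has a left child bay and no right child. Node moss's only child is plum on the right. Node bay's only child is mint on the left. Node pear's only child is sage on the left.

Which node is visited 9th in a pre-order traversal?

Pre-order visits the node, then its left subtree, then its right subtree.
Visit tulip.
At tulip: go left to fig.
  Visit fig.
  At fig: go left to ash.
    Visit ash.
    At ash: go left to moss.
      Visit moss.
      At moss: no left child.
      At moss: go right to plum.
        Visit plum.
        At plum: no left child.
        At plum: go right to poppy.
          poppy is a leaf — visit poppy.
    At ash: go right to pear.
      Visit pear.
      At pear: go left to sage.
        sage is a leaf — visit sage.
      At pear: no right child.
  At fig: go right to fir.
    Visit fir.
    At fir: go left to fern.
      Visit fern.
      At fern: no left child.
      At fern: go right to cedar.
        Visit cedar.
        At cedar: go left to hop.
          hop is a leaf — visit hop.
        At cedar: no right child.
    At fir: no right child.
At tulip: go right to rye.
  Visit rye.
  At rye: no left child.
  At rye: go right to iris.
    Visit iris.
    At iris: go left to bay.
      Visit bay.
      At bay: go left to mint.
        mint is a leaf — visit mint.
      At bay: no right child.
    At iris: no right child.
Full pre-order sequence: tulip, fig, ash, moss, plum, poppy, pear, sage, fir, fern, cedar, hop, rye, iris, bay, mint.

fir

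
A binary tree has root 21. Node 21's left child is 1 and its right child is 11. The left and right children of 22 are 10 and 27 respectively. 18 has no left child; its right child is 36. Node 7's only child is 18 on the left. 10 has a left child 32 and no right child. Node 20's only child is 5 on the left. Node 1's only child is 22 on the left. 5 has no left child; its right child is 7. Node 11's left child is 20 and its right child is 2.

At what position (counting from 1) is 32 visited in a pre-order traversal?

Pre-order visits the node, then its left subtree, then its right subtree.
Visit 21.
At 21: go left to 1.
  Visit 1.
  At 1: go left to 22.
    Visit 22.
    At 22: go left to 10.
      Visit 10.
      At 10: go left to 32.
        32 is a leaf — visit 32.
      At 10: no right child.
    At 22: go right to 27.
      27 is a leaf — visit 27.
  At 1: no right child.
At 21: go right to 11.
  Visit 11.
  At 11: go left to 20.
    Visit 20.
    At 20: go left to 5.
      Visit 5.
      At 5: no left child.
      At 5: go right to 7.
        Visit 7.
        At 7: go left to 18.
          Visit 18.
          At 18: no left child.
          At 18: go right to 36.
            36 is a leaf — visit 36.
        At 7: no right child.
    At 20: no right child.
  At 11: go right to 2.
    2 is a leaf — visit 2.
Full pre-order sequence: 21, 1, 22, 10, 32, 27, 11, 20, 5, 7, 18, 36, 2.

5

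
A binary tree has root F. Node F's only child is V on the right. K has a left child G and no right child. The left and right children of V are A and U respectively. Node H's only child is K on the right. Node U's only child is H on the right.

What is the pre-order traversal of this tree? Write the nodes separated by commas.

F, V, A, U, H, K, G

Pre-order visits the node, then its left subtree, then its right subtree.
Visit F.
At F: no left child.
At F: go right to V.
  Visit V.
  At V: go left to A.
    A is a leaf — visit A.
  At V: go right to U.
    Visit U.
    At U: no left child.
    At U: go right to H.
      Visit H.
      At H: no left child.
      At H: go right to K.
        Visit K.
        At K: go left to G.
          G is a leaf — visit G.
        At K: no right child.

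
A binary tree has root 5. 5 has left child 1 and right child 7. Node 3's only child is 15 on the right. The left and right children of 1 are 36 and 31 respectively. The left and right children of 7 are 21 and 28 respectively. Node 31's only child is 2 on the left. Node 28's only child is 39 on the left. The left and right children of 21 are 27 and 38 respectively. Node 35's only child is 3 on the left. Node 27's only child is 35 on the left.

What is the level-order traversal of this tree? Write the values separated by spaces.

Level-order visits nodes level by level from the root, left to right within each level.
Level 0: 5
Level 1: 1, 7
Level 2: 36, 31, 21, 28
Level 3: 2, 27, 38, 39
Level 4: 35
Level 5: 3
Level 6: 15

5 1 7 36 31 21 28 2 27 38 39 35 3 15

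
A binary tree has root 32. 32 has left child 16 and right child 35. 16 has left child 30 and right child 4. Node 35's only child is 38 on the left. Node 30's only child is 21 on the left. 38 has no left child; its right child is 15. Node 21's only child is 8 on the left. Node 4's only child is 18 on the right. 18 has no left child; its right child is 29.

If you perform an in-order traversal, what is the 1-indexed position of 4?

5

In-order visits the left subtree, then the node, then the right subtree.
At 32: go left to 16.
  At 16: go left to 30.
    At 30: go left to 21.
      At 21: go left to 8.
        8 is a leaf — visit 8.
      Visit 21.
      At 21: no right child.
    Visit 30.
    At 30: no right child.
  Visit 16.
  At 16: go right to 4.
    At 4: no left child.
    Visit 4.
    At 4: go right to 18.
      At 18: no left child.
      Visit 18.
      At 18: go right to 29.
        29 is a leaf — visit 29.
Visit 32.
At 32: go right to 35.
  At 35: go left to 38.
    At 38: no left child.
    Visit 38.
    At 38: go right to 15.
      15 is a leaf — visit 15.
  Visit 35.
  At 35: no right child.
Full in-order sequence: 8, 21, 30, 16, 4, 18, 29, 32, 38, 15, 35.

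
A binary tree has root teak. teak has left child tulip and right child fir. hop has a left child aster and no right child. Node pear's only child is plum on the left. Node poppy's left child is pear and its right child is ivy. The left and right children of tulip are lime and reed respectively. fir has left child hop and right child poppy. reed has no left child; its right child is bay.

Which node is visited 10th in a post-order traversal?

Post-order visits the left subtree, then the right subtree, then the node.
At teak: go left to tulip.
  At tulip: go left to lime.
    lime is a leaf — visit lime.
  At tulip: go right to reed.
    At reed: no left child.
    At reed: go right to bay.
      bay is a leaf — visit bay.
    Visit reed.
  Visit tulip.
At teak: go right to fir.
  At fir: go left to hop.
    At hop: go left to aster.
      aster is a leaf — visit aster.
    At hop: no right child.
    Visit hop.
  At fir: go right to poppy.
    At poppy: go left to pear.
      At pear: go left to plum.
        plum is a leaf — visit plum.
      At pear: no right child.
      Visit pear.
    At poppy: go right to ivy.
      ivy is a leaf — visit ivy.
    Visit poppy.
  Visit fir.
Visit teak.
Full post-order sequence: lime, bay, reed, tulip, aster, hop, plum, pear, ivy, poppy, fir, teak.

poppy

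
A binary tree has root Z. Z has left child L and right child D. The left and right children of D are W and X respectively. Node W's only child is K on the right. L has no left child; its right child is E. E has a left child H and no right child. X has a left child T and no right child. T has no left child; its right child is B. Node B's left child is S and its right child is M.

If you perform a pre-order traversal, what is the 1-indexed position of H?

Pre-order visits the node, then its left subtree, then its right subtree.
Visit Z.
At Z: go left to L.
  Visit L.
  At L: no left child.
  At L: go right to E.
    Visit E.
    At E: go left to H.
      H is a leaf — visit H.
    At E: no right child.
At Z: go right to D.
  Visit D.
  At D: go left to W.
    Visit W.
    At W: no left child.
    At W: go right to K.
      K is a leaf — visit K.
  At D: go right to X.
    Visit X.
    At X: go left to T.
      Visit T.
      At T: no left child.
      At T: go right to B.
        Visit B.
        At B: go left to S.
          S is a leaf — visit S.
        At B: go right to M.
          M is a leaf — visit M.
    At X: no right child.
Full pre-order sequence: Z, L, E, H, D, W, K, X, T, B, S, M.

4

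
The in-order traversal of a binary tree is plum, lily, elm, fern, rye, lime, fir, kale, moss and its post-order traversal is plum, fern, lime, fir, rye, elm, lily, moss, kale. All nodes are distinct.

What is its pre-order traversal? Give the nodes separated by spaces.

kale lily plum elm rye fern fir lime moss

The last element of post-order is the root; it splits in-order into left and right subtrees.
Root kale: left subtree has 7 nodes {plum, lily, elm, fern, rye, lime, fir}, right has 1 {moss}.
  Root lily: left subtree has 1 node {plum}, right has 5 {elm, fern, rye, lime, fir}.
    Root elm: left subtree has 0 nodes { }, right has 4 {fern, rye, lime, fir}.
      Root rye: left subtree has 1 node {fern}, right has 2 {lime, fir}.
        Root fir: left subtree has 1 node {lime}, right has 0 { }.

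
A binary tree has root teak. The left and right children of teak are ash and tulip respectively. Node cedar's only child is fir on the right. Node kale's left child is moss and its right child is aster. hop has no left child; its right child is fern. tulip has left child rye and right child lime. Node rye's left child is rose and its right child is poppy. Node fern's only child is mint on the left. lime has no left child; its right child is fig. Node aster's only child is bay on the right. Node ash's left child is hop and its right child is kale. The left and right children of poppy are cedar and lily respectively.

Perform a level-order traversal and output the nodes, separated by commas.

Level-order visits nodes level by level from the root, left to right within each level.
Level 0: teak
Level 1: ash, tulip
Level 2: hop, kale, rye, lime
Level 3: fern, moss, aster, rose, poppy, fig
Level 4: mint, bay, cedar, lily
Level 5: fir

teak, ash, tulip, hop, kale, rye, lime, fern, moss, aster, rose, poppy, fig, mint, bay, cedar, lily, fir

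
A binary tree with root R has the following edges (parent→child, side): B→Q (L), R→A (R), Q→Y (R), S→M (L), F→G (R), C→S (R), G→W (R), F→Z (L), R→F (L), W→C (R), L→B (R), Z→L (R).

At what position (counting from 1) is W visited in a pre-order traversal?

9

Pre-order visits the node, then its left subtree, then its right subtree.
Visit R.
At R: go left to F.
  Visit F.
  At F: go left to Z.
    Visit Z.
    At Z: no left child.
    At Z: go right to L.
      Visit L.
      At L: no left child.
      At L: go right to B.
        Visit B.
        At B: go left to Q.
          Visit Q.
          At Q: no left child.
          At Q: go right to Y.
            Y is a leaf — visit Y.
        At B: no right child.
  At F: go right to G.
    Visit G.
    At G: no left child.
    At G: go right to W.
      Visit W.
      At W: no left child.
      At W: go right to C.
        Visit C.
        At C: no left child.
        At C: go right to S.
          Visit S.
          At S: go left to M.
            M is a leaf — visit M.
          At S: no right child.
At R: go right to A.
  A is a leaf — visit A.
Full pre-order sequence: R, F, Z, L, B, Q, Y, G, W, C, S, M, A.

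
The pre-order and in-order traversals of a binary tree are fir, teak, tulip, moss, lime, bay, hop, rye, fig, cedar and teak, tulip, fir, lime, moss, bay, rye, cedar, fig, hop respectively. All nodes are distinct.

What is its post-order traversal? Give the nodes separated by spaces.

tulip teak lime cedar fig rye hop bay moss fir

The first element of pre-order is the root; it splits in-order into left and right subtrees.
Root fir: left subtree has 2 nodes {teak, tulip}, right has 7 {lime, moss, bay, rye, cedar, fig, hop}.
  Root teak: left subtree has 0 nodes { }, right has 1 {tulip}.
  Root moss: left subtree has 1 node {lime}, right has 5 {bay, rye, cedar, fig, hop}.
    Root bay: left subtree has 0 nodes { }, right has 4 {rye, cedar, fig, hop}.
      Root hop: left subtree has 3 nodes {rye, cedar, fig}, right has 0 { }.
        Root rye: left subtree has 0 nodes { }, right has 2 {cedar, fig}.
          Root fig: left subtree has 1 node {cedar}, right has 0 { }.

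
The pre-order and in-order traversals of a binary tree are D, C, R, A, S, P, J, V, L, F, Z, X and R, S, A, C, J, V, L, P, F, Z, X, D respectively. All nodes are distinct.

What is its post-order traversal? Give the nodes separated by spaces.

The first element of pre-order is the root; it splits in-order into left and right subtrees.
Root D: left subtree has 11 nodes {R, S, A, C, J, V, L, P, F, Z, X}, right has 0 { }.
  Root C: left subtree has 3 nodes {R, S, A}, right has 7 {J, V, L, P, F, Z, X}.
    Root R: left subtree has 0 nodes { }, right has 2 {S, A}.
      Root A: left subtree has 1 node {S}, right has 0 { }.
    Root P: left subtree has 3 nodes {J, V, L}, right has 3 {F, Z, X}.
      Root J: left subtree has 0 nodes { }, right has 2 {V, L}.
        Root V: left subtree has 0 nodes { }, right has 1 {L}.
      Root F: left subtree has 0 nodes { }, right has 2 {Z, X}.
        Root Z: left subtree has 0 nodes { }, right has 1 {X}.

S A R L V J X Z F P C D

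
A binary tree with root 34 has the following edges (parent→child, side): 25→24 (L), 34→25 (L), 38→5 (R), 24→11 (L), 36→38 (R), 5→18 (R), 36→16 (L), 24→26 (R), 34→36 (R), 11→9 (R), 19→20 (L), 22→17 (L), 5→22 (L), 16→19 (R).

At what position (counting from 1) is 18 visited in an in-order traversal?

15

In-order visits the left subtree, then the node, then the right subtree.
At 34: go left to 25.
  At 25: go left to 24.
    At 24: go left to 11.
      At 11: no left child.
      Visit 11.
      At 11: go right to 9.
        9 is a leaf — visit 9.
    Visit 24.
    At 24: go right to 26.
      26 is a leaf — visit 26.
  Visit 25.
  At 25: no right child.
Visit 34.
At 34: go right to 36.
  At 36: go left to 16.
    At 16: no left child.
    Visit 16.
    At 16: go right to 19.
      At 19: go left to 20.
        20 is a leaf — visit 20.
      Visit 19.
      At 19: no right child.
  Visit 36.
  At 36: go right to 38.
    At 38: no left child.
    Visit 38.
    At 38: go right to 5.
      At 5: go left to 22.
        At 22: go left to 17.
          17 is a leaf — visit 17.
        Visit 22.
        At 22: no right child.
      Visit 5.
      At 5: go right to 18.
        18 is a leaf — visit 18.
Full in-order sequence: 11, 9, 24, 26, 25, 34, 16, 20, 19, 36, 38, 17, 22, 5, 18.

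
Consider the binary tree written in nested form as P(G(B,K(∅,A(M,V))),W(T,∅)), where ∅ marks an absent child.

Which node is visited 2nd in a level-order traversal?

G

Level-order visits nodes level by level from the root, left to right within each level.
Level 0: P
Level 1: G, W
Level 2: B, K, T
Level 3: A
Level 4: M, V
Full level-order sequence: P, G, W, B, K, T, A, M, V.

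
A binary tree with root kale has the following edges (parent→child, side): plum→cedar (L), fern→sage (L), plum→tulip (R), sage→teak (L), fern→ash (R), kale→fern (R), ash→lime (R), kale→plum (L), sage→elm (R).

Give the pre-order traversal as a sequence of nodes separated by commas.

kale, plum, cedar, tulip, fern, sage, teak, elm, ash, lime

Pre-order visits the node, then its left subtree, then its right subtree.
Visit kale.
At kale: go left to plum.
  Visit plum.
  At plum: go left to cedar.
    cedar is a leaf — visit cedar.
  At plum: go right to tulip.
    tulip is a leaf — visit tulip.
At kale: go right to fern.
  Visit fern.
  At fern: go left to sage.
    Visit sage.
    At sage: go left to teak.
      teak is a leaf — visit teak.
    At sage: go right to elm.
      elm is a leaf — visit elm.
  At fern: go right to ash.
    Visit ash.
    At ash: no left child.
    At ash: go right to lime.
      lime is a leaf — visit lime.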